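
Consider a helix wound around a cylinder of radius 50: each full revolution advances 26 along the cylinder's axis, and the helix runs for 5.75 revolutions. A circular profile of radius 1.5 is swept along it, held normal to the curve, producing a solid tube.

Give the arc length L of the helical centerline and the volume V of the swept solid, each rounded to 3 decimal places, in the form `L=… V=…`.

L=1812.592 V=12812.455

2πR = 2π·50 = 314.159265
per-turn = √(314.159265² + 26²) = √(98696.0440 + 676) = √99372.0440 = 315.233317
L = 5.75 × 315.233317 = 1812.591572
V = π·1.5² × L = 7.068583 × 1812.591572 = 12812.454821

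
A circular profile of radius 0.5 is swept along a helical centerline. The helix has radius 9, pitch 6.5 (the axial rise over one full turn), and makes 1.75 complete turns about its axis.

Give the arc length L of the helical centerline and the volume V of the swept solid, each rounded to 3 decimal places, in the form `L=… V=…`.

L=99.612 V=78.235

2πR = 2π·9 = 56.548668
per-turn = √(56.548668² + 6.5²) = √(3197.7518 + 42.25) = √3240.0018 = 56.921014
L = 1.75 × 56.921014 = 99.611774
V = π·0.5² × L = 0.785398 × 99.611774 = 78.234905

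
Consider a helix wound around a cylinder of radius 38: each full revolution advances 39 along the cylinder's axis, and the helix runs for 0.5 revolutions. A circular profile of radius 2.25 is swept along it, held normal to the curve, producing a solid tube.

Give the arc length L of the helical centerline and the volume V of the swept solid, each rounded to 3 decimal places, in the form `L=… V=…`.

2πR = 2π·38 = 238.761042
per-turn = √(238.761042² + 39²) = √(57006.8350 + 1521) = √58527.8350 = 241.925267
L = 0.5 × 241.925267 = 120.962634
V = π·2.25² × L = 15.904313 × 120.962634 = 1923.827565

L=120.963 V=1923.828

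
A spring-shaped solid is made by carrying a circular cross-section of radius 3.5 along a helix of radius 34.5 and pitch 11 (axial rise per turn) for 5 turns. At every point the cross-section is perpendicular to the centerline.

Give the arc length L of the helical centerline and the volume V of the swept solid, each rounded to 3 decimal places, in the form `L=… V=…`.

L=1085.244 V=41765.086

2πR = 2π·34.5 = 216.769893
per-turn = √(216.769893² + 11²) = √(46989.1866 + 121) = √47110.1866 = 217.048811
L = 5 × 217.048811 = 1085.244057
V = π·3.5² × L = 38.484510 × 1085.244057 = 41765.085781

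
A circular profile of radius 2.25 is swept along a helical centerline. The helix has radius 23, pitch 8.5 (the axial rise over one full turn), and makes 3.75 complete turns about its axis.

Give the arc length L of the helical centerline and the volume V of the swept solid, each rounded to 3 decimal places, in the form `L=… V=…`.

2πR = 2π·23 = 144.513262
per-turn = √(144.513262² + 8.5²) = √(20884.0829 + 72.25) = √20956.3329 = 144.763023
L = 3.75 × 144.763023 = 542.861337
V = π·2.25² × L = 15.904313 × 542.861337 = 8633.836521

L=542.861 V=8633.837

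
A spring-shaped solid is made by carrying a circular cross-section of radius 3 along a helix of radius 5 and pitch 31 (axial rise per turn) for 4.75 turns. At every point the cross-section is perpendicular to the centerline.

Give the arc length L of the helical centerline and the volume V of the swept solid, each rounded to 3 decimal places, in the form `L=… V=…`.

2πR = 2π·5 = 31.415927
per-turn = √(31.415927² + 31²) = √(986.9604 + 961) = √1947.9604 = 44.135705
L = 4.75 × 44.135705 = 209.644598
V = π·3² × L = 28.274334 × 209.644598 = 5927.561358

L=209.645 V=5927.561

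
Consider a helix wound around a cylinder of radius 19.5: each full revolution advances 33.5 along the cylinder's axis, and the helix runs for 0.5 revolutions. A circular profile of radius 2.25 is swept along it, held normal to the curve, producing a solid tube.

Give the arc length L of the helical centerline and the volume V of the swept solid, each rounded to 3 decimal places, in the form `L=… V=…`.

L=63.510 V=1010.078

2πR = 2π·19.5 = 122.522113
per-turn = √(122.522113² + 33.5²) = √(15011.6683 + 1122.25) = √16133.9183 = 127.019362
L = 0.5 × 127.019362 = 63.509681
V = π·2.25² × L = 15.904313 × 63.509681 = 1010.077832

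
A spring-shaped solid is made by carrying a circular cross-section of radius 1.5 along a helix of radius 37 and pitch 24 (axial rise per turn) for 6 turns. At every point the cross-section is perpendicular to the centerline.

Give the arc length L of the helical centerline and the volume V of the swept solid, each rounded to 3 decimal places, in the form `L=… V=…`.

L=1402.280 V=9912.136

2πR = 2π·37 = 232.477856
per-turn = √(232.477856² + 24²) = √(54045.9537 + 576) = √54621.9537 = 233.713401
L = 6 × 233.713401 = 1402.280405
V = π·1.5² × L = 7.068583 × 1402.280405 = 9912.136089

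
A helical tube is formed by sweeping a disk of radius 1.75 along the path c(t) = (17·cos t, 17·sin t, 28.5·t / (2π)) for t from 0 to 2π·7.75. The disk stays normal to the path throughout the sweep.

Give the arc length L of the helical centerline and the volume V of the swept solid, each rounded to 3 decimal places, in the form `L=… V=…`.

2πR = 2π·17 = 106.814150
per-turn = √(106.814150² + 28.5²) = √(11409.2627 + 812.25) = √12221.5127 = 110.550951
L = 7.75 × 110.550951 = 856.769867
V = π·1.75² × L = 9.621128 × 856.769867 = 8243.092134

L=856.770 V=8243.092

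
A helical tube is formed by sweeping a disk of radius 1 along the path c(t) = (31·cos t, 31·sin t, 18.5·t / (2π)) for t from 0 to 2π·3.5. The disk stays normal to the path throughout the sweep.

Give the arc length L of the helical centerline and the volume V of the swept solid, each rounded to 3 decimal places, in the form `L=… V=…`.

2πR = 2π·31 = 194.778745
per-turn = √(194.778745² + 18.5²) = √(37938.7593 + 342.25) = √38281.0093 = 195.655333
L = 3.5 × 195.655333 = 684.793665
V = π·1² × L = 3.141593 × 684.793665 = 2151.342748

L=684.794 V=2151.343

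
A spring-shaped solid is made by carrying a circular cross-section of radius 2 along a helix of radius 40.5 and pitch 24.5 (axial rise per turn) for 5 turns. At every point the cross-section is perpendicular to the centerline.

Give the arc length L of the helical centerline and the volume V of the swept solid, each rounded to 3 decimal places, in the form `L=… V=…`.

2πR = 2π·40.5 = 254.469005
per-turn = √(254.469005² + 24.5²) = √(64754.4745 + 600.25) = √65354.7245 = 255.645701
L = 5 × 255.645701 = 1278.228505
V = π·2² × L = 12.566371 × 1278.228505 = 16062.693128

L=1278.229 V=16062.693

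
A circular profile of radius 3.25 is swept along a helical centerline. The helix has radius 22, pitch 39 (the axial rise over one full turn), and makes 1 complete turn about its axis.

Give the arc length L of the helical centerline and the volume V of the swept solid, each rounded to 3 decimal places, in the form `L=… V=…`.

2πR = 2π·22 = 138.230077
per-turn = √(138.230077² + 39²) = √(19107.5541 + 1521) = √20628.5541 = 143.626439
L = 1 × 143.626439 = 143.626439
V = π·3.25² × L = 33.183072 × 143.626439 = 4765.966541

L=143.626 V=4765.967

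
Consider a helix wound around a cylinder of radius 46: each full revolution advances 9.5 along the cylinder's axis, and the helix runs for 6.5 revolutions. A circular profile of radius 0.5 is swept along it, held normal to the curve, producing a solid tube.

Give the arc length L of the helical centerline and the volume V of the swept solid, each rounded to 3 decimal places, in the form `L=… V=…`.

2πR = 2π·46 = 289.026524
per-turn = √(289.026524² + 9.5²) = √(83536.3317 + 90.25) = √83626.5817 = 289.182610
L = 6.5 × 289.182610 = 1879.686962
V = π·0.5² × L = 0.785398 × 1879.686962 = 1476.302688

L=1879.687 V=1476.303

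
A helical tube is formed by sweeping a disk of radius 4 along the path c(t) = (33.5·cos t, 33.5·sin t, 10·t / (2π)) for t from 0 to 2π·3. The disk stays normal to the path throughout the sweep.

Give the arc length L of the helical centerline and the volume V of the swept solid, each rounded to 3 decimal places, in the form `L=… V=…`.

2πR = 2π·33.5 = 210.486708
per-turn = √(210.486708² + 10²) = √(44304.6542 + 100) = √44404.6542 = 210.724119
L = 3 × 210.724119 = 632.172356
V = π·4² × L = 50.265482 × 632.172356 = 31776.448459

L=632.172 V=31776.448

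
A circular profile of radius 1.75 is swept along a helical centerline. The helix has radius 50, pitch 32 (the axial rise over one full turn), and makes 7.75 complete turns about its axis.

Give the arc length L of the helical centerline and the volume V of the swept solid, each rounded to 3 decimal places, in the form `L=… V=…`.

2πR = 2π·50 = 314.159265
per-turn = √(314.159265² + 32²) = √(98696.0440 + 1024) = √99720.0440 = 315.784806
L = 7.75 × 315.784806 = 2447.332250
V = π·1.75² × L = 9.621128 × 2447.332250 = 23546.095619

L=2447.332 V=23546.096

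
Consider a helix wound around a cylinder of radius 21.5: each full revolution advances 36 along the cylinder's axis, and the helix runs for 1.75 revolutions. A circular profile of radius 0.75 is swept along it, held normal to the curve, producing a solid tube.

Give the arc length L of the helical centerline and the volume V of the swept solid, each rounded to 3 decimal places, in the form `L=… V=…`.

2πR = 2π·21.5 = 135.088484
per-turn = √(135.088484² + 36²) = √(18248.8985 + 1296) = √19544.8985 = 139.803071
L = 1.75 × 139.803071 = 244.655373
V = π·0.75² × L = 1.767146 × 244.655373 = 432.341732

L=244.655 V=432.342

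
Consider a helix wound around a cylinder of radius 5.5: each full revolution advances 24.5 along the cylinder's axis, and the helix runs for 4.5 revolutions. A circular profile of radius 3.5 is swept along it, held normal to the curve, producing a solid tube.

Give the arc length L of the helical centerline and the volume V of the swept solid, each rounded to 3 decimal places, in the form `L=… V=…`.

L=190.625 V=7336.127

2πR = 2π·5.5 = 34.557519
per-turn = √(34.557519² + 24.5²) = √(1194.2221 + 600.25) = √1794.4721 = 42.361210
L = 4.5 × 42.361210 = 190.625446
V = π·3.5² × L = 38.484510 × 190.625446 = 7336.126886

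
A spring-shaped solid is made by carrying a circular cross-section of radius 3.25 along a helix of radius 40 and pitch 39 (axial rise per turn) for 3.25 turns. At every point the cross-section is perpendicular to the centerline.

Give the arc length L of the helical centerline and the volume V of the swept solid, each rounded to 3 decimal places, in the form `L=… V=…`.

2πR = 2π·40 = 251.327412
per-turn = √(251.327412² + 39²) = √(63165.4682 + 1521) = √64686.4682 = 254.335346
L = 3.25 × 254.335346 = 826.589874
V = π·3.25² × L = 33.183072 × 826.589874 = 27428.791641

L=826.590 V=27428.792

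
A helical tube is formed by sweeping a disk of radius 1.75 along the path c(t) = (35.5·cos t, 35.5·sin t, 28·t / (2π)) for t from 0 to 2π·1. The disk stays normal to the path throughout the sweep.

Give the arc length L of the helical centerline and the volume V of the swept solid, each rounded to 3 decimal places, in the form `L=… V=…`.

2πR = 2π·35.5 = 223.053078
per-turn = √(223.053078² + 28²) = √(49752.6758 + 784) = √50536.6758 = 224.803638
L = 1 × 224.803638 = 224.803638
V = π·1.75² × L = 9.621128 × 224.803638 = 2162.864467

L=224.804 V=2162.864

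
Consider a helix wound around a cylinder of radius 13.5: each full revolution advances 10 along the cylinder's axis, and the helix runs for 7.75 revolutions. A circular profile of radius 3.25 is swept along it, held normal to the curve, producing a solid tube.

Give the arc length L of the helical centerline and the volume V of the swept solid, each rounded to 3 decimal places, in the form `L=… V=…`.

2πR = 2π·13.5 = 84.823002
per-turn = √(84.823002² + 10²) = √(7194.9416 + 100) = √7294.9416 = 85.410430
L = 7.75 × 85.410430 = 661.930835
V = π·3.25² × L = 33.183072 × 661.930835 = 21964.898825

L=661.931 V=21964.899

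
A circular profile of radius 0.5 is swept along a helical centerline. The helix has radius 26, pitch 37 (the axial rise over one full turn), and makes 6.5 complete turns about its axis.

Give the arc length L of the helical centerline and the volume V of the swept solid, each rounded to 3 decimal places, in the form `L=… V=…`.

L=1088.753 V=855.105

2πR = 2π·26 = 163.362818
per-turn = √(163.362818² + 37²) = √(26687.4103 + 1369) = √28056.4103 = 167.500479
L = 6.5 × 167.500479 = 1088.753110
V = π·0.5² × L = 0.785398 × 1088.753110 = 855.104693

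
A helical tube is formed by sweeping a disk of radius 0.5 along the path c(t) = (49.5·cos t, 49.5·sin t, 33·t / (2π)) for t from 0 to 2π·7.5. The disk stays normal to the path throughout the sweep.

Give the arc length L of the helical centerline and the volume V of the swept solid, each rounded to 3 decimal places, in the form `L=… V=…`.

L=2345.726 V=1842.329

2πR = 2π·49.5 = 311.017673
per-turn = √(311.017673² + 33²) = √(96731.9927 + 1089) = √97820.9927 = 312.763477
L = 7.5 × 312.763477 = 2345.726080
V = π·0.5² × L = 0.785398 × 2345.726080 = 1842.328955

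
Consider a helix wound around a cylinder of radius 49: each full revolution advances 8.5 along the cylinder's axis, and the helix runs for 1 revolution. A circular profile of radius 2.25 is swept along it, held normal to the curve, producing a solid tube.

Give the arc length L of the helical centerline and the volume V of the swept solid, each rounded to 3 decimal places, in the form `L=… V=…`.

2πR = 2π·49 = 307.876080
per-turn = √(307.876080² + 8.5²) = √(94787.6807 + 72.25) = √94859.9307 = 307.993394
L = 1 × 307.993394 = 307.993394
V = π·2.25² × L = 15.904313 × 307.993394 = 4898.423279

L=307.993 V=4898.423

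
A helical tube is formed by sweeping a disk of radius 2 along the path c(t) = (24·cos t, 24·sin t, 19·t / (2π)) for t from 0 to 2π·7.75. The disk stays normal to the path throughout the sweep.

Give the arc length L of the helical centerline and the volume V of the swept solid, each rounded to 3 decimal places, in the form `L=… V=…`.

L=1177.913 V=14802.085

2πR = 2π·24 = 150.796447
per-turn = √(150.796447² + 19²) = √(22739.5685 + 361) = √23100.5685 = 151.988712
L = 7.75 × 151.988712 = 1177.912517
V = π·2² × L = 12.566371 × 1177.912517 = 14802.085241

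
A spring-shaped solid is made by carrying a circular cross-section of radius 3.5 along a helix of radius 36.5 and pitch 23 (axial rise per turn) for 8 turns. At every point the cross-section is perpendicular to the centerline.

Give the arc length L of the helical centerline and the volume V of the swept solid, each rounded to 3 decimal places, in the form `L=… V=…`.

L=1843.894 V=70961.344

2πR = 2π·36.5 = 229.336264
per-turn = √(229.336264² + 23²) = √(52595.1219 + 529) = √53124.1219 = 230.486706
L = 8 × 230.486706 = 1843.893652
V = π·3.5² × L = 38.484510 × 1843.893652 = 70961.343688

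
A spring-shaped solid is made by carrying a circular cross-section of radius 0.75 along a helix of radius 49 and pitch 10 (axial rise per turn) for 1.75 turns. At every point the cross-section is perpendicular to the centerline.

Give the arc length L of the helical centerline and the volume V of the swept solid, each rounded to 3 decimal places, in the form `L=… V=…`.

2πR = 2π·49 = 307.876080
per-turn = √(307.876080² + 10²) = √(94787.6807 + 100) = √94887.6807 = 308.038440
L = 1.75 × 308.038440 = 539.067270
V = π·0.75² × L = 1.767146 × 539.067270 = 952.610499

L=539.067 V=952.610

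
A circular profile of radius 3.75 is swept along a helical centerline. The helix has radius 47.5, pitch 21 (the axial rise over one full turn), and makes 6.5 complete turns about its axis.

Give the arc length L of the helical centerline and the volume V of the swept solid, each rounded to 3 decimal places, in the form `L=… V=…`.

L=1944.730 V=85915.532

2πR = 2π·47.5 = 298.451302
per-turn = √(298.451302² + 21²) = √(89073.1797 + 441) = √89514.1797 = 299.189204
L = 6.5 × 299.189204 = 1944.729825
V = π·3.75² × L = 44.178647 × 1944.729825 = 85915.531859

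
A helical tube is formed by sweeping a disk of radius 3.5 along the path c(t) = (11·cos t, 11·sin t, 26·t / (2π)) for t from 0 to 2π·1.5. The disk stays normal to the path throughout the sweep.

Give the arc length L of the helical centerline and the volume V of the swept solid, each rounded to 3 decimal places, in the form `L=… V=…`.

2πR = 2π·11 = 69.115038
per-turn = √(69.115038² + 26²) = √(4776.8885 + 676) = √5452.8885 = 73.843676
L = 1.5 × 73.843676 = 110.765514
V = π·3.5² × L = 38.484510 × 110.765514 = 4262.756549

L=110.766 V=4262.757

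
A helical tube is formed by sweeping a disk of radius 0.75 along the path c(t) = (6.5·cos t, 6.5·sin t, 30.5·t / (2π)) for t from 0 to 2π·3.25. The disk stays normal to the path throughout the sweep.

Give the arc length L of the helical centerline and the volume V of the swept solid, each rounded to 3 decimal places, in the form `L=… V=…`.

2πR = 2π·6.5 = 40.840704
per-turn = √(40.840704² + 30.5²) = √(1667.9631 + 930.25) = √2598.2131 = 50.972671
L = 3.25 × 50.972671 = 165.661179
V = π·0.75² × L = 1.767146 × 165.661179 = 292.747468

L=165.661 V=292.747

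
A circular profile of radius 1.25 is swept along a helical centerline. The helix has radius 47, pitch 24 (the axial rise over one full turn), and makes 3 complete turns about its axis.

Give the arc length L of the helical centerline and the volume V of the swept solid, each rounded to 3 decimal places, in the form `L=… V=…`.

2πR = 2π·47 = 295.309709
per-turn = √(295.309709² + 24²) = √(87207.8245 + 576) = √87783.8245 = 296.283352
L = 3 × 296.283352 = 888.850055
V = π·1.25² × L = 4.908739 × 888.850055 = 4363.132505

L=888.850 V=4363.133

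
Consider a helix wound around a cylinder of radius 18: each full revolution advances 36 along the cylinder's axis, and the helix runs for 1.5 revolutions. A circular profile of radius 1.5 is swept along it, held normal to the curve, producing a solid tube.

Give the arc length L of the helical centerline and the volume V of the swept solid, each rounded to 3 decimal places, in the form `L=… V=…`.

2πR = 2π·18 = 113.097336
per-turn = √(113.097336² + 36²) = √(12791.0073 + 1296) = √14087.0073 = 118.688699
L = 1.5 × 118.688699 = 178.033049
V = π·1.5² × L = 7.068583 × 178.033049 = 1258.441465

L=178.033 V=1258.441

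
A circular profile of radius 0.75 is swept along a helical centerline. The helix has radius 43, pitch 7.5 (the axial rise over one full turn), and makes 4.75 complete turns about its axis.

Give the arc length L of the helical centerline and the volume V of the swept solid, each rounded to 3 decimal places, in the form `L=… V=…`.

L=1283.835 V=2268.724

2πR = 2π·43 = 270.176968
per-turn = √(270.176968² + 7.5²) = √(72995.5942 + 56.25) = √73051.8442 = 270.281047
L = 4.75 × 270.281047 = 1283.834971
V = π·0.75² × L = 1.767146 × 1283.834971 = 2268.723664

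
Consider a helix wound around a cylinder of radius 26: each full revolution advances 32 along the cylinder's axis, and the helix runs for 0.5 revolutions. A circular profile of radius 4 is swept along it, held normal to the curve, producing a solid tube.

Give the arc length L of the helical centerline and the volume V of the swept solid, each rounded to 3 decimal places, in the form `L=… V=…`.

2πR = 2π·26 = 163.362818
per-turn = √(163.362818² + 32²) = √(26687.4103 + 1024) = √27711.4103 = 166.467445
L = 0.5 × 166.467445 = 83.233723
V = π·4² × L = 50.265482 × 83.233723 = 4183.783222

L=83.234 V=4183.783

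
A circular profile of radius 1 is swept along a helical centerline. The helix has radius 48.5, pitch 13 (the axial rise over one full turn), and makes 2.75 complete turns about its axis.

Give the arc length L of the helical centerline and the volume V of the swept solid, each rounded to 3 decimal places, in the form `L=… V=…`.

L=838.782 V=2635.112

2πR = 2π·48.5 = 304.734487
per-turn = √(304.734487² + 13²) = √(92863.1078 + 169) = √93032.1078 = 305.011652
L = 2.75 × 305.011652 = 838.782043
V = π·1² × L = 3.141593 × 838.782043 = 2635.111504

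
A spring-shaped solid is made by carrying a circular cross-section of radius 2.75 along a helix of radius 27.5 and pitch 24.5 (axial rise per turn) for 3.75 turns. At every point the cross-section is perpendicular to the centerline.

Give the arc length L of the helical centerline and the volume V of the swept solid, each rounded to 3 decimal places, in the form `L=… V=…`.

L=654.435 V=15548.252

2πR = 2π·27.5 = 172.787596
per-turn = √(172.787596² + 24.5²) = √(29855.5533 + 600.25) = √30455.8033 = 174.515911
L = 3.75 × 174.515911 = 654.434668
V = π·2.75² × L = 23.758294 × 654.434668 = 15548.251525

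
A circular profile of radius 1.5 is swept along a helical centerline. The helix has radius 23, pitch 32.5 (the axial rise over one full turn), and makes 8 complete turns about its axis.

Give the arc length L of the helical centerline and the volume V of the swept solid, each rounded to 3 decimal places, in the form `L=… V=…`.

2πR = 2π·23 = 144.513262
per-turn = √(144.513262² + 32.5²) = √(20884.0829 + 1056.25) = √21940.3329 = 148.122695
L = 8 × 148.122695 = 1184.981564
V = π·1.5² × L = 7.068583 × 1184.981564 = 8376.141094

L=1184.982 V=8376.141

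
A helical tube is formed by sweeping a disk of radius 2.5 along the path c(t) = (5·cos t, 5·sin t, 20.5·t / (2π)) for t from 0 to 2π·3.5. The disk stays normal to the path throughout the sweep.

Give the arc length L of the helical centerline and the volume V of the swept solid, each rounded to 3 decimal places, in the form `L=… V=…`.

2πR = 2π·5 = 31.415927
per-turn = √(31.415927² + 20.5²) = √(986.9604 + 420.25) = √1407.2104 = 37.512804
L = 3.5 × 37.512804 = 131.294813
V = π·2.5² × L = 19.634954 × 131.294813 = 2577.967623

L=131.295 V=2577.968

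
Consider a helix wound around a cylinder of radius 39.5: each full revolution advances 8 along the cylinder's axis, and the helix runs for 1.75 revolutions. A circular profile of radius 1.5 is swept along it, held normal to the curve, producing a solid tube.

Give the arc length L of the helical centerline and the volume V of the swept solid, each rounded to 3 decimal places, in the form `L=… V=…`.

L=434.551 V=3071.658

2πR = 2π·39.5 = 248.185820
per-turn = √(248.185820² + 8²) = √(61596.2011 + 64) = √61660.2011 = 248.314722
L = 1.75 × 248.314722 = 434.550763
V = π·1.5² × L = 7.068583 × 434.550763 = 3071.658342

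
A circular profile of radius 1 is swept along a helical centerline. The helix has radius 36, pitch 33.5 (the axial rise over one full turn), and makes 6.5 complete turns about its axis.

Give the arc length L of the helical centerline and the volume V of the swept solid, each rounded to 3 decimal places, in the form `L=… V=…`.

L=1486.303 V=4669.357

2πR = 2π·36 = 226.194671
per-turn = √(226.194671² + 33.5²) = √(51164.0292 + 1122.25) = √52286.2792 = 228.661932
L = 6.5 × 228.661932 = 1486.302559
V = π·1² × L = 3.141593 × 1486.302559 = 4669.357200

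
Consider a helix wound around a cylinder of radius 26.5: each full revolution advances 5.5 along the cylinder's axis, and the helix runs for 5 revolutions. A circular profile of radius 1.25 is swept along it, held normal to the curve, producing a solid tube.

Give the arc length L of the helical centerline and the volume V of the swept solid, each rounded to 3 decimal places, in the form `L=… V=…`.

2πR = 2π·26.5 = 166.504411
per-turn = √(166.504411² + 5.5²) = √(27723.7188 + 30.25) = √27753.9688 = 166.595224
L = 5 × 166.595224 = 832.976122
V = π·1.25² × L = 4.908739 × 832.976122 = 4088.861975

L=832.976 V=4088.862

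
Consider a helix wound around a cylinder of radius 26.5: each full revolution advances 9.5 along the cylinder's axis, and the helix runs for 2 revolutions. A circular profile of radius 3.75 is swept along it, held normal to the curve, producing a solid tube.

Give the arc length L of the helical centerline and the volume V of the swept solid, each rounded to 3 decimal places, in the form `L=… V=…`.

2πR = 2π·26.5 = 166.504411
per-turn = √(166.504411² + 9.5²) = √(27723.7188 + 90.25) = √27813.9688 = 166.775204
L = 2 × 166.775204 = 333.550409
V = π·3.75² × L = 44.178647 × 333.550409 = 14735.805653

L=333.550 V=14735.806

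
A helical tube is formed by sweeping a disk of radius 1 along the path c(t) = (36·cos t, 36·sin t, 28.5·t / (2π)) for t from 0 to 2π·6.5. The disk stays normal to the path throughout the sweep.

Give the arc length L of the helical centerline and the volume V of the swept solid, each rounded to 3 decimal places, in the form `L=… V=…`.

2πR = 2π·36 = 226.194671
per-turn = √(226.194671² + 28.5²) = √(51164.0292 + 812.25) = √51976.2792 = 227.983068
L = 6.5 × 227.983068 = 1481.889941
V = π·1² × L = 3.141593 × 1481.889941 = 4655.494552

L=1481.890 V=4655.495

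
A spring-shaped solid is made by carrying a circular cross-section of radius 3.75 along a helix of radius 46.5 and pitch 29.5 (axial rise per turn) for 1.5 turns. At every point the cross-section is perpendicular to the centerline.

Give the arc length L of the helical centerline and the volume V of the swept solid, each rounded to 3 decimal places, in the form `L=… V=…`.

L=440.480 V=19459.830

2πR = 2π·46.5 = 292.168117
per-turn = √(292.168117² + 29.5²) = √(85362.2085 + 870.25) = √86232.4585 = 293.653637
L = 1.5 × 293.653637 = 440.480455
V = π·3.75² × L = 44.178647 × 440.480455 = 19459.830411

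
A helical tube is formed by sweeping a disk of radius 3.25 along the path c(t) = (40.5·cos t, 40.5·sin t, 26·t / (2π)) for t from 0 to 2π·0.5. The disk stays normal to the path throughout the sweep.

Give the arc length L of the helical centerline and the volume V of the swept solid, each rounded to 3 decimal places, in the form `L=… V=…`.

2πR = 2π·40.5 = 254.469005
per-turn = √(254.469005² + 26²) = √(64754.4745 + 676) = √65430.4745 = 255.793812
L = 0.5 × 255.793812 = 127.896906
V = π·3.25² × L = 33.183072 × 127.896906 = 4244.012299

L=127.897 V=4244.012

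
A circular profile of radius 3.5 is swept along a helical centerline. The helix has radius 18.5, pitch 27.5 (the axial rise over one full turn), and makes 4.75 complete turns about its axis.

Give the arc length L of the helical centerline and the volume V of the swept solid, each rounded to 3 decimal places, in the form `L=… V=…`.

L=567.376 V=21835.198

2πR = 2π·18.5 = 116.238928
per-turn = √(116.238928² + 27.5²) = √(13511.4884 + 756.25) = √14267.7384 = 119.447639
L = 4.75 × 119.447639 = 567.376285
V = π·3.5² × L = 38.484510 × 567.376285 = 21835.198298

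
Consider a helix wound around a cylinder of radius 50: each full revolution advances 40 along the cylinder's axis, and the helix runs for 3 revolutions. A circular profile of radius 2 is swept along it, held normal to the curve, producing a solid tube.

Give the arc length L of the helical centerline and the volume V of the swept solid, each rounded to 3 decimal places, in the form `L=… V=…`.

L=950.087 V=11939.139

2πR = 2π·50 = 314.159265
per-turn = √(314.159265² + 40²) = √(98696.0440 + 1600) = √100296.0440 = 316.695507
L = 3 × 316.695507 = 950.086520
V = π·2² × L = 12.566371 × 950.086520 = 11939.139330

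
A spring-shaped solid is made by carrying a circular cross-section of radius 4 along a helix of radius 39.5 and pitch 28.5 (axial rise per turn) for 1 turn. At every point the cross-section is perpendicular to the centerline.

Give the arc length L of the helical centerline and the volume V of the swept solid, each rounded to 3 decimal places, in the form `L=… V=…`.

L=249.817 V=12557.164

2πR = 2π·39.5 = 248.185820
per-turn = √(248.185820² + 28.5²) = √(61596.2011 + 812.25) = √62408.4511 = 249.816835
L = 1 × 249.816835 = 249.816835
V = π·4² × L = 50.265482 × 249.816835 = 12557.163739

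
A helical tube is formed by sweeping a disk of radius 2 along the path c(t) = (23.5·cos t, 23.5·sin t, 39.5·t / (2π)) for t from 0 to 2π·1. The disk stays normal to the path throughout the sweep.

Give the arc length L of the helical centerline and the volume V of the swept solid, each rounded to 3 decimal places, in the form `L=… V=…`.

2πR = 2π·23.5 = 147.654855
per-turn = √(147.654855² + 39.5²) = √(21801.9561 + 1560.25) = √23362.2061 = 152.847002
L = 1 × 152.847002 = 152.847002
V = π·2² × L = 12.566371 × 152.847002 = 1920.732079

L=152.847 V=1920.732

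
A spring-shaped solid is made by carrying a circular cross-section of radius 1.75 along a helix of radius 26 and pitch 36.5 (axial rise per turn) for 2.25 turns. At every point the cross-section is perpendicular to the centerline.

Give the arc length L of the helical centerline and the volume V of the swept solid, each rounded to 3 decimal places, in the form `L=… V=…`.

L=376.629 V=3623.597

2πR = 2π·26 = 163.362818
per-turn = √(163.362818² + 36.5²) = √(26687.4103 + 1332.25) = √28019.6603 = 167.390741
L = 2.25 × 167.390741 = 376.629168
V = π·1.75² × L = 9.621128 × 376.629168 = 3623.597247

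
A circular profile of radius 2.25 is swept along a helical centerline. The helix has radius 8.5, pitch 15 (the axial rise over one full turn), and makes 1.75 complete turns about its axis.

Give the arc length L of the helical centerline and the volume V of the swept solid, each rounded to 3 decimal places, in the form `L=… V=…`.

L=97.079 V=1543.970

2πR = 2π·8.5 = 53.407075
per-turn = √(53.407075² + 15²) = √(2852.3157 + 225) = √3077.3157 = 55.473558
L = 1.75 × 55.473558 = 97.078727
V = π·2.25² × L = 15.904313 × 97.078727 = 1543.970442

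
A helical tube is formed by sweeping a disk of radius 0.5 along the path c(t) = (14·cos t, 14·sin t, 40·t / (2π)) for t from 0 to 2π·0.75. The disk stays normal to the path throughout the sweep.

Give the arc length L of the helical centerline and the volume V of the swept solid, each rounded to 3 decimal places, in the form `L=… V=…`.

L=72.474 V=56.921

2πR = 2π·14 = 87.964594
per-turn = √(87.964594² + 40²) = √(7737.7699 + 1600) = √9337.7699 = 96.632137
L = 0.75 × 96.632137 = 72.474103
V = π·0.5² × L = 0.785398 × 72.474103 = 56.921027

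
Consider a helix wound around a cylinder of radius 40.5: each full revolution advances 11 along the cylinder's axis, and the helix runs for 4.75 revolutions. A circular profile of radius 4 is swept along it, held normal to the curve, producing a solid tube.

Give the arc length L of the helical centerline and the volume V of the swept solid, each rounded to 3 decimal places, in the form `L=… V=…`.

L=1209.857 V=60814.024

2πR = 2π·40.5 = 254.469005
per-turn = √(254.469005² + 11²) = √(64754.4745 + 121) = √64875.4745 = 254.706644
L = 4.75 × 254.706644 = 1209.856559
V = π·4² × L = 50.265482 × 1209.856559 = 60814.023632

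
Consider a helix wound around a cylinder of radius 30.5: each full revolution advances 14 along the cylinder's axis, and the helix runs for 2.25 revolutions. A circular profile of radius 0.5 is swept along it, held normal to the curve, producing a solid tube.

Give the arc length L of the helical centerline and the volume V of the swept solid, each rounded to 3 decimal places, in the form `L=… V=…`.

L=432.333 V=339.553

2πR = 2π·30.5 = 191.637152
per-turn = √(191.637152² + 14²) = √(36724.7980 + 196) = √36920.7980 = 192.147854
L = 2.25 × 192.147854 = 432.332673
V = π·0.5² × L = 0.785398 × 432.332673 = 339.553287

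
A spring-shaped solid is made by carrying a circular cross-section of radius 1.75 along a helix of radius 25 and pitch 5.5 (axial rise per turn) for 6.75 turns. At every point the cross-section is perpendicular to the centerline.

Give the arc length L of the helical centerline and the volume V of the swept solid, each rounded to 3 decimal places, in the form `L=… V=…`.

2πR = 2π·25 = 157.079633
per-turn = √(157.079633² + 5.5²) = √(24674.0110 + 30.25) = √24704.2610 = 157.175892
L = 6.75 × 157.175892 = 1060.937271
V = π·1.75² × L = 9.621128 × 1060.937271 = 10207.412751

L=1060.937 V=10207.413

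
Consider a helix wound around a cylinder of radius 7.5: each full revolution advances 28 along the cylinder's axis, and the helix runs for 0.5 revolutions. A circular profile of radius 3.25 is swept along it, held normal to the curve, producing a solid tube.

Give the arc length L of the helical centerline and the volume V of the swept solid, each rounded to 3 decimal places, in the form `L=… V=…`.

2πR = 2π·7.5 = 47.123890
per-turn = √(47.123890² + 28²) = √(2220.6610 + 784) = √3004.6610 = 54.814788
L = 0.5 × 54.814788 = 27.407394
V = π·3.25² × L = 33.183072 × 27.407394 = 909.461541

L=27.407 V=909.462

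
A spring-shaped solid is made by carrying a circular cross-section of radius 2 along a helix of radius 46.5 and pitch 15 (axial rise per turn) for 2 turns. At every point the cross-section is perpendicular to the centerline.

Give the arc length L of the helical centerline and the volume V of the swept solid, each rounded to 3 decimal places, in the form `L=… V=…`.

2πR = 2π·46.5 = 292.168117
per-turn = √(292.168117² + 15²) = √(85362.2085 + 225) = √85587.2085 = 292.552916
L = 2 × 292.552916 = 585.105831
V = π·2² × L = 12.566371 × 585.105831 = 7352.656725

L=585.106 V=7352.657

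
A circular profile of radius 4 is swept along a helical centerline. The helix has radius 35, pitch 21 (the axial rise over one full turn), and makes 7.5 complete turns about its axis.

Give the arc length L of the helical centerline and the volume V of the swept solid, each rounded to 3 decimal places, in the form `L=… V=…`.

2πR = 2π·35 = 219.911486
per-turn = √(219.911486² + 21²) = √(48361.0616 + 441) = √48802.0616 = 220.911886
L = 7.5 × 220.911886 = 1656.839148
V = π·4² × L = 50.265482 × 1656.839148 = 83281.819139

L=1656.839 V=83281.819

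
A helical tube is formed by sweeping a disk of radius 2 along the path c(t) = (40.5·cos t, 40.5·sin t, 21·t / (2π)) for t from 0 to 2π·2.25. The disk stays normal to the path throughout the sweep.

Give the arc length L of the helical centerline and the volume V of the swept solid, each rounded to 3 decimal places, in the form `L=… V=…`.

L=574.502 V=7219.400

2πR = 2π·40.5 = 254.469005
per-turn = √(254.469005² + 21²) = √(64754.4745 + 441) = √65195.4745 = 255.334045
L = 2.25 × 255.334045 = 574.501601
V = π·2² × L = 12.566371 × 574.501601 = 7219.400036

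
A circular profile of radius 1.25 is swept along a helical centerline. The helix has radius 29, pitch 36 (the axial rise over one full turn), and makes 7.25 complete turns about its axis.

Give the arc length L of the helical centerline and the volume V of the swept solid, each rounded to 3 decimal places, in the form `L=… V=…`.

2πR = 2π·29 = 182.212374
per-turn = √(182.212374² + 36²) = √(33201.3492 + 1296) = √34497.3492 = 185.734620
L = 7.25 × 185.734620 = 1346.575998
V = π·1.25² × L = 4.908739 × 1346.575998 = 6609.989472

L=1346.576 V=6609.989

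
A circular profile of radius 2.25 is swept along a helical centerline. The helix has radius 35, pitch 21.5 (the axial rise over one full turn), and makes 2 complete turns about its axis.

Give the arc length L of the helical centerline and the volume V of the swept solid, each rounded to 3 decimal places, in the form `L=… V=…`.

2πR = 2π·35 = 219.911486
per-turn = √(219.911486² + 21.5²) = √(48361.0616 + 462.25) = √48823.3116 = 220.959977
L = 2 × 220.959977 = 441.919955
V = π·2.25² × L = 15.904313 × 441.919955 = 7028.433194

L=441.920 V=7028.433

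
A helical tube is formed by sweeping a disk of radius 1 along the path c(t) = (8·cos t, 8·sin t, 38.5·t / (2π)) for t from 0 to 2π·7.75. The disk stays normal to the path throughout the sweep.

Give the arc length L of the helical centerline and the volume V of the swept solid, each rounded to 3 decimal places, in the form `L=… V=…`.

L=490.696 V=1541.567

2πR = 2π·8 = 50.265482
per-turn = √(50.265482² + 38.5²) = √(2526.6187 + 1482.25) = √4008.8687 = 63.315628
L = 7.75 × 63.315628 = 490.696116
V = π·1² × L = 3.141593 × 490.696116 = 1541.567312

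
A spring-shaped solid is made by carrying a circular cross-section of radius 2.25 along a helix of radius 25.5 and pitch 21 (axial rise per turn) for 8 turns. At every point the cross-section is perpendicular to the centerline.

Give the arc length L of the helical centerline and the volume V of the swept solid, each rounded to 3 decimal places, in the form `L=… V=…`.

L=1292.733 V=20560.025

2πR = 2π·25.5 = 160.221225
per-turn = √(160.221225² + 21²) = √(25670.8410 + 441) = √26111.8410 = 161.591587
L = 8 × 161.591587 = 1292.732697
V = π·2.25² × L = 15.904313 × 1292.732697 = 20560.025198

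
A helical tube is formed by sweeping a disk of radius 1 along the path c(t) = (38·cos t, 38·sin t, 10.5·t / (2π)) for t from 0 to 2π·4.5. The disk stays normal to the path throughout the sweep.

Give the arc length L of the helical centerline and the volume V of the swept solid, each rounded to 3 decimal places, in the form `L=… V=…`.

L=1075.463 V=3378.667

2πR = 2π·38 = 238.761042
per-turn = √(238.761042² + 10.5²) = √(57006.8350 + 110.25) = √57117.0850 = 238.991810
L = 4.5 × 238.991810 = 1075.463143
V = π·1² × L = 3.141593 × 1075.463143 = 3378.667109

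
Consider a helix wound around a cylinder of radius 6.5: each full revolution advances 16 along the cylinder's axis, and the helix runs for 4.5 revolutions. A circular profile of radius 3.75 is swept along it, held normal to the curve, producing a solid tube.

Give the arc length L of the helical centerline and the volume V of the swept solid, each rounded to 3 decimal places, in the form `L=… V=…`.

2πR = 2π·6.5 = 40.840704
per-turn = √(40.840704² + 16²) = √(1667.9631 + 256) = √1923.9631 = 43.863004
L = 4.5 × 43.863004 = 197.383519
V = π·3.75² × L = 44.178647 × 197.383519 = 8720.136758

L=197.384 V=8720.137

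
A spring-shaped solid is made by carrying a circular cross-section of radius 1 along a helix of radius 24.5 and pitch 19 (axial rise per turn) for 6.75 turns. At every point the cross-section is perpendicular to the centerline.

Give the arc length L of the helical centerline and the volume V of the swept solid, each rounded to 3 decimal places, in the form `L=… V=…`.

2πR = 2π·24.5 = 153.938040
per-turn = √(153.938040² + 19²) = √(23696.9202 + 361) = √24057.9202 = 155.106158
L = 6.75 × 155.106158 = 1046.966565
V = π·1² × L = 3.141593 × 1046.966565 = 3289.142468

L=1046.967 V=3289.142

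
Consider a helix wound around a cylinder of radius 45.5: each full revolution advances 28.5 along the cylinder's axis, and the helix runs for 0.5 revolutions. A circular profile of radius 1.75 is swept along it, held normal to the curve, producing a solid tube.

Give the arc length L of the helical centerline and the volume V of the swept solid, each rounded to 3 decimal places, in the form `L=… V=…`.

L=143.651 V=1382.085

2πR = 2π·45.5 = 285.884931
per-turn = √(285.884931² + 28.5²) = √(81730.1940 + 812.25) = √82542.4440 = 287.302008
L = 0.5 × 287.302008 = 143.651004
V = π·1.75² × L = 9.621128 × 143.651004 = 1382.084627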